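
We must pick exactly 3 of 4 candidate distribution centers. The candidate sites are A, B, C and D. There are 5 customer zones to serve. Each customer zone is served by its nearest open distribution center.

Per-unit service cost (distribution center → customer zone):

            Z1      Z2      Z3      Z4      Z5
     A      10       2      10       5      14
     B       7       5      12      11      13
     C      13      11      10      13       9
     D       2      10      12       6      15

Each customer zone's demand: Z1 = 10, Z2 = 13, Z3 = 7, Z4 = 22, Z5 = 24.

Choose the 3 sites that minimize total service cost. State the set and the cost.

Choose A, C and D; total service cost 442.

With exactly 3 open, each customer zone uses its cheapest among the chosen.
{A, C, D}: Z1→D 2·10=20, Z2→A 2·13=26, Z3→A 10·7=70, Z4→A 5·22=110, Z5→C 9·24=216. Service cost 442.
{A, B, C}: service cost 492
{B, C, D}: service cost 503
Among all 4 size-3 choices, {A, C, D} is lowest.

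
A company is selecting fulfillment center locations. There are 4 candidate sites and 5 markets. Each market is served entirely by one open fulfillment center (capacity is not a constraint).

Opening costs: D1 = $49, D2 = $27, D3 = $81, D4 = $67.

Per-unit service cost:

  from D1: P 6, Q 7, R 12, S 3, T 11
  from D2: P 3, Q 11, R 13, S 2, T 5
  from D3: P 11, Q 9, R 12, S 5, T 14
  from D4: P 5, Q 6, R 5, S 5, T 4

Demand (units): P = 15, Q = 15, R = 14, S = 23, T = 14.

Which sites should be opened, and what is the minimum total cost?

Open D2 and D4; minimum total cost 401.

For any fixed open set, each market goes to its cheapest open site; total = fixed + service.
{D2, D4}: P→D2 3·15=45, Q→D4 6·15=90, R→D4 5·14=70, S→D2 2·23=46, T→D4 4·14=56. Service 307; fixed 94; total 401.
{D1, D2, D4}: service 307 + fixed 143 = 450
{D4}: service 406 + fixed 67 = 473
{D1, D2, D3, D4}: P→D2 3·15=45, Q→D4 6·15=90, R→D4 5·14=70, S→D2 2·23=46, T→D4 4·14=56. Service 307; fixed 224; total 531.
No other subset beats 401.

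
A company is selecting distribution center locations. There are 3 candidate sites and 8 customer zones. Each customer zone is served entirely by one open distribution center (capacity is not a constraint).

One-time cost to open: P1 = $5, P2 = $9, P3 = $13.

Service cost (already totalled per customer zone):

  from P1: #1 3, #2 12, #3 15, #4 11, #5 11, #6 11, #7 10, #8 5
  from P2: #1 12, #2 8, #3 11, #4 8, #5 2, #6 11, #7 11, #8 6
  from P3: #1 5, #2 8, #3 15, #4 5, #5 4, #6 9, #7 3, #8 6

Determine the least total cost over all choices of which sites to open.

Minimum total cost: 68

For any fixed open set, each customer zone goes to its cheapest open site; total = fixed + service.
{P3}: #1→P3 5, #2→P3 8, #3→P3 15, #4→P3 5, #5→P3 4, #6→P3 9, #7→P3 3, #8→P3 6. Service 55; fixed 13; total 68.
{P1, P3}: #1→P1 3, #2→P3 8, #3→P1 15, #4→P3 5, #5→P3 4, #6→P3 9, #7→P3 3, #8→P1 5. Service 52; fixed 18; total 70.
{P2, P3}: #1→P3 5, #2→P2 8, #3→P2 11, #4→P3 5, #5→P2 2, #6→P3 9, #7→P3 3, #8→P2 6. Service 49; fixed 22; total 71.
{P1, P2, P3}: service 46 + fixed 27 = 73
No other subset beats 68.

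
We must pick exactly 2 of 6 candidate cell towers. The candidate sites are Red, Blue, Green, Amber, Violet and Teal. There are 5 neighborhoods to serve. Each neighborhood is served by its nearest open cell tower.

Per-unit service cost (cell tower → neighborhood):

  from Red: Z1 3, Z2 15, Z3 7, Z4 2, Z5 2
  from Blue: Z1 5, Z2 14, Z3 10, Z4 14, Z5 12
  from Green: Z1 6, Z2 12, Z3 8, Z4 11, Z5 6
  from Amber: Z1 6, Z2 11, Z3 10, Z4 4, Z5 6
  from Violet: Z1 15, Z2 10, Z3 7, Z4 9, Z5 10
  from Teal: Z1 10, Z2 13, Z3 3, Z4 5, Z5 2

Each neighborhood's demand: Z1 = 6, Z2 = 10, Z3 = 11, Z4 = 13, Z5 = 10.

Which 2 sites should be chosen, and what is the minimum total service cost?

Choose Red and Teal; total service cost 227.

With exactly 2 open, each neighborhood uses its cheapest among the chosen.
{Red, Teal}: Z1→Red 3·6=18, Z2→Teal 13·10=130, Z3→Teal 3·11=33, Z4→Red 2·13=26, Z5→Red 2·10=20. Service cost 227.
{Red, Violet}: service cost 241
{Red, Amber}: service cost 251
Among all 15 size-2 choices, {Red, Teal} is lowest.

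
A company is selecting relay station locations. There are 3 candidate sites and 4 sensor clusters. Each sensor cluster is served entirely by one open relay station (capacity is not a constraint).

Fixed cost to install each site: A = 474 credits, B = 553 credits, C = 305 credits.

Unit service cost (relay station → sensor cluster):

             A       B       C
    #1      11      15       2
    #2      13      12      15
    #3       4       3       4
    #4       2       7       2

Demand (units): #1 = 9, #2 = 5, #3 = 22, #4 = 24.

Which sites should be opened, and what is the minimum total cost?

For any fixed open set, each sensor cluster goes to its cheapest open site; total = fixed + service.
{C}: #1→C 2·9=18, #2→C 15·5=75, #3→C 4·22=88, #4→C 2·24=48. Service 229; fixed 305; total 534.
{A}: service 300 + fixed 474 = 774
{B}: service 429 + fixed 553 = 982
{A, B, C}: service 192 + fixed 1332 = 1524
(All 7 nonempty subsets were checked; C only is lowest.)

Open C only; minimum total cost 534.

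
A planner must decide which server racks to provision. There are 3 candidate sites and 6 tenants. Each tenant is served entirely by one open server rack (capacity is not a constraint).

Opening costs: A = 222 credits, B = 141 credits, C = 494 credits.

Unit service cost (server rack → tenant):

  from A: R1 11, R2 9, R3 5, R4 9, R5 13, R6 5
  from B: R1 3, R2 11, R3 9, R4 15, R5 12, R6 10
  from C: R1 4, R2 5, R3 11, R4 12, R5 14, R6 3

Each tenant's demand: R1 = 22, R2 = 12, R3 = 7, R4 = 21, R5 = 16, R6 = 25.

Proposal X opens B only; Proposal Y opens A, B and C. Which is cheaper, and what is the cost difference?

Proposal X is cheaper by 315.

Proposal X: {B}: R1→B 3·22=66, R2→B 11·12=132, R3→B 9·7=63, R4→B 15·21=315, R5→B 12·16=192, R6→B 10·25=250. Service 1018; fixed 141; total 1159.
Proposal Y: {A, B, C}: R1→B 3·22=66, R2→C 5·12=60, R3→A 5·7=35, R4→A 9·21=189, R5→B 12·16=192, R6→C 3·25=75. Service 617; fixed 857; total 1474.
Difference: |1159 − 1474| = 315.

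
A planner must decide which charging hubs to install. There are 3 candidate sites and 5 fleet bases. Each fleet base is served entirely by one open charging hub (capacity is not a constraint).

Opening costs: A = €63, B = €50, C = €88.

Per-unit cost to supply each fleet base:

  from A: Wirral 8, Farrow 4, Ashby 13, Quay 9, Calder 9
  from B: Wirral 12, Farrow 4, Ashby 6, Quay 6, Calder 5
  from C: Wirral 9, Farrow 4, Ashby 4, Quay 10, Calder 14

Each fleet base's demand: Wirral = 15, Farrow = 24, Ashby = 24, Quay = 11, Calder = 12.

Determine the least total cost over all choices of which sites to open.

Minimum total cost: 591

For any fixed open set, each fleet base goes to its cheapest open site; total = fixed + service.
{B, C}: Wirral→C 9·15=135, Farrow→B 4·24=96, Ashby→C 4·24=96, Quay→B 6·11=66, Calder→B 5·12=60. Service 453; fixed 138; total 591.
{B}: service 546 + fixed 50 = 596
{A, B}: Wirral→A 8·15=120, Farrow→A 4·24=96, Ashby→B 6·24=144, Quay→B 6·11=66, Calder→B 5·12=60. Service 486; fixed 113; total 599.
{A, B, C}: service 438 + fixed 201 = 639
(All 7 nonempty subsets were checked; B and C is lowest.)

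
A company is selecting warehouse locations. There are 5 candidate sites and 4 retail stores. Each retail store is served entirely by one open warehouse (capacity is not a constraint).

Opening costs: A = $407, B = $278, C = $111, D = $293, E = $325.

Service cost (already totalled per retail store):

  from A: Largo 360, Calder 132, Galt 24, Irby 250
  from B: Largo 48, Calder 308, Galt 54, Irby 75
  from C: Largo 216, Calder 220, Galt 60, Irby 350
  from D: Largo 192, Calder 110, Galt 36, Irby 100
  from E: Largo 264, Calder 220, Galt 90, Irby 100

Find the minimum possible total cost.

For any fixed open set, each retail store goes to its cheapest open site; total = fixed + service.
{D}: Largo→D 192, Calder→D 110, Galt→D 36, Irby→D 100. Service 438; fixed 293; total 731.
{B}: service 485 + fixed 278 = 763
{B, C}: service 397 + fixed 389 = 786
{A, B, C, D, E}: Largo→B 48, Calder→D 110, Galt→A 24, Irby→B 75. Service 257; fixed 1414; total 1671.
No other subset beats 731.

Minimum total cost: 731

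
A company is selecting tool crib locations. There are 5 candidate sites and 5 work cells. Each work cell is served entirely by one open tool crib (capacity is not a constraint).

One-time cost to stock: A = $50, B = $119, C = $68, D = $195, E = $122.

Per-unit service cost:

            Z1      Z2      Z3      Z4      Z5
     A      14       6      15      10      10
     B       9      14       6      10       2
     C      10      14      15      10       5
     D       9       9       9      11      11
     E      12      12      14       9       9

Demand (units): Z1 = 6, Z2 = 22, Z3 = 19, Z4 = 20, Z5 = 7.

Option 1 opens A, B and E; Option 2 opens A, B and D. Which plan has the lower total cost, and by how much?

Option 1: {A, B, E}: Z1→B 9·6=54, Z2→A 6·22=132, Z3→B 6·19=114, Z4→E 9·20=180, Z5→B 2·7=14. Service 494; fixed 291; total 785.
Option 2: {A, B, D}: Z1→B 9·6=54, Z2→A 6·22=132, Z3→B 6·19=114, Z4→A 10·20=200, Z5→B 2·7=14. Service 514; fixed 364; total 878.
Difference: |785 − 878| = 93.

Option 1 is cheaper by 93.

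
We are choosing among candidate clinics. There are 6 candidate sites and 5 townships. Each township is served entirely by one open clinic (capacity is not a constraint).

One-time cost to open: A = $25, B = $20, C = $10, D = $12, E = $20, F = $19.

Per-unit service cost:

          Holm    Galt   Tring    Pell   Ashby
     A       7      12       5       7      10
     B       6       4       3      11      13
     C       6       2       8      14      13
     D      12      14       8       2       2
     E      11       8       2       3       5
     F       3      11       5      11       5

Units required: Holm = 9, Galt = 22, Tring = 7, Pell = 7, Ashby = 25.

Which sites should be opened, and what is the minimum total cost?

For any fixed open set, each township goes to its cheapest open site; total = fixed + service.
{C, D, E, F}: Holm→F 3·9=27, Galt→C 2·22=44, Tring→E 2·7=14, Pell→D 2·7=14, Ashby→D 2·25=50. Service 149; fixed 61; total 210.
{C, D, F}: Holm→F 3·9=27, Galt→C 2·22=44, Tring→F 5·7=35, Pell→D 2·7=14, Ashby→D 2·25=50. Service 170; fixed 41; total 211.
{B, C, D, F}: Holm→F 3·9=27, Galt→C 2·22=44, Tring→B 3·7=21, Pell→D 2·7=14, Ashby→D 2·25=50. Service 156; fixed 61; total 217.
{A, B, C, D, E, F}: service 149 + fixed 106 = 255
No other subset beats 210.

Open C, D, E and F; minimum total cost 210.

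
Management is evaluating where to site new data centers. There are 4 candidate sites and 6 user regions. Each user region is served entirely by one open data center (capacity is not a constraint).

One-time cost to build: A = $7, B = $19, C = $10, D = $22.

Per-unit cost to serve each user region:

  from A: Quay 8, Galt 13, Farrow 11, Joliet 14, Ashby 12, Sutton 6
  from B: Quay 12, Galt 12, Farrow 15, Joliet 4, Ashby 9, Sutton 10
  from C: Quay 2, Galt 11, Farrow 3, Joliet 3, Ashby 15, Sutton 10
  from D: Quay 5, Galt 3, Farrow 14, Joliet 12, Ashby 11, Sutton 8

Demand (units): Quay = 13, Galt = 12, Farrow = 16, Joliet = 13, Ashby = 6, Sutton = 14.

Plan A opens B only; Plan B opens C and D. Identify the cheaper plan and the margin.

Plan A: {B}: Quay→B 12·13=156, Galt→B 12·12=144, Farrow→B 15·16=240, Joliet→B 4·13=52, Ashby→B 9·6=54, Sutton→B 10·14=140. Service 786; fixed 19; total 805.
Plan B: {C, D}: Quay→C 2·13=26, Galt→D 3·12=36, Farrow→C 3·16=48, Joliet→C 3·13=39, Ashby→D 11·6=66, Sutton→D 8·14=112. Service 327; fixed 32; total 359.
Difference: |805 − 359| = 446.

Plan B is cheaper by 446.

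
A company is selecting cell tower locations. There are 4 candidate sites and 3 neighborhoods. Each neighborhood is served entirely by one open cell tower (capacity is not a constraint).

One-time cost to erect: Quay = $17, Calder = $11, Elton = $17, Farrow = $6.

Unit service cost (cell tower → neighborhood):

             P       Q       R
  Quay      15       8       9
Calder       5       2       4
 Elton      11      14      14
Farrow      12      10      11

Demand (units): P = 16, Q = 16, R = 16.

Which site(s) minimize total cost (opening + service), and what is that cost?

Open Calder only; minimum total cost 187.

For any fixed open set, each neighborhood goes to its cheapest open site; total = fixed + service.
{Calder}: P→Calder 5·16=80, Q→Calder 2·16=32, R→Calder 4·16=64. Service 176; fixed 11; total 187.
{Calder, Farrow}: P→Calder 5·16=80, Q→Calder 2·16=32, R→Calder 4·16=64. Service 176; fixed 17; total 193.
{Quay, Calder}: P→Calder 5·16=80, Q→Calder 2·16=32, R→Calder 4·16=64. Service 176; fixed 28; total 204.
{Quay, Calder, Elton, Farrow}: P→Calder 5·16=80, Q→Calder 2·16=32, R→Calder 4·16=64. Service 176; fixed 51; total 227.
No other subset beats 187.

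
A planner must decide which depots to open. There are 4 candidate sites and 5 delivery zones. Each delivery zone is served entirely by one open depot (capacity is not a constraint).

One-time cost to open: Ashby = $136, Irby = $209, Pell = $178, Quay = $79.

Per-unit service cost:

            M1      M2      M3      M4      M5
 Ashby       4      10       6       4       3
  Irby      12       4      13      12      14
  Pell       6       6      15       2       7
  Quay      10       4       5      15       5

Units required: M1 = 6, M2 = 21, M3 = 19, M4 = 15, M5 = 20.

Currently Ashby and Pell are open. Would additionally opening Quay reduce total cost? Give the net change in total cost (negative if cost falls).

No — net change +18 (cost rises by 18).

Current service cost with {Ashby, Pell}: 354.
Adding Quay: each delivery zone re-picks its cheapest; new service cost 293, saving 61.
Extra fixed cost: 79. Net change = 79 − 61 = 18.
(Totals: 668 → 686.)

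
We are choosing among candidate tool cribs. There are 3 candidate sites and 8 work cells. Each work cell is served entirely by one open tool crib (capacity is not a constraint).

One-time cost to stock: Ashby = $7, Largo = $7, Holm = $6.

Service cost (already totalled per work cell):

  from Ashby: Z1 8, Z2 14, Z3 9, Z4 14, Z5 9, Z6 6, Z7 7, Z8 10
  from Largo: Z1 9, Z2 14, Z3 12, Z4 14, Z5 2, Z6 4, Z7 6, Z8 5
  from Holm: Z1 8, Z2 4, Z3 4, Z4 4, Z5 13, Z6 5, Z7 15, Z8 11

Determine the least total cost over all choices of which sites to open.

Minimum total cost: 50

For any fixed open set, each work cell goes to its cheapest open site; total = fixed + service.
{Largo, Holm}: Z1→Holm 8, Z2→Holm 4, Z3→Holm 4, Z4→Holm 4, Z5→Largo 2, Z6→Largo 4, Z7→Largo 6, Z8→Largo 5. Service 37; fixed 13; total 50.
{Ashby, Largo, Holm}: service 37 + fixed 20 = 57
{Ashby, Holm}: service 51 + fixed 13 = 64
{Holm}: service 64 + fixed 6 = 70
No other subset beats 50.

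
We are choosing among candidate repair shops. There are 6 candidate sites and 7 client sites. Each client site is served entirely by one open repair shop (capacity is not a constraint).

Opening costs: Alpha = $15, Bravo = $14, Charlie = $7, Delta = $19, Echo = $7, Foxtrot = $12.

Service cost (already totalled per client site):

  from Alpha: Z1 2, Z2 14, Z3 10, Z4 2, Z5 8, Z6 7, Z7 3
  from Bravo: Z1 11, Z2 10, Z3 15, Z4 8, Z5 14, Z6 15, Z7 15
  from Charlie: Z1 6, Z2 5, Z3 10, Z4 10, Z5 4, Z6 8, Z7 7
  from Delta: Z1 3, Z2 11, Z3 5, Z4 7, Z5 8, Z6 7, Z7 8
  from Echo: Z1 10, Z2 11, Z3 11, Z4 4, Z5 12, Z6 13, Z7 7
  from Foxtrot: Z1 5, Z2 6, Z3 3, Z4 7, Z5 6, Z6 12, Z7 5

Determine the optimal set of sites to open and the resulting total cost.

For any fixed open set, each client site goes to its cheapest open site; total = fixed + service.
{Alpha, Charlie}: Z1→Alpha 2, Z2→Charlie 5, Z3→Alpha 10, Z4→Alpha 2, Z5→Charlie 4, Z6→Alpha 7, Z7→Alpha 3. Service 33; fixed 22; total 55.
{Alpha, Foxtrot}: Z1→Alpha 2, Z2→Foxtrot 6, Z3→Foxtrot 3, Z4→Alpha 2, Z5→Foxtrot 6, Z6→Alpha 7, Z7→Alpha 3. Service 29; fixed 27; total 56.
{Charlie, Foxtrot}: service 37 + fixed 19 = 56
{Alpha, Bravo, Charlie, Delta, Echo, Foxtrot}: Z1→Alpha 2, Z2→Charlie 5, Z3→Foxtrot 3, Z4→Alpha 2, Z5→Charlie 4, Z6→Alpha 7, Z7→Alpha 3. Service 26; fixed 74; total 100.
No other subset beats 55.

Open Alpha and Charlie; minimum total cost 55.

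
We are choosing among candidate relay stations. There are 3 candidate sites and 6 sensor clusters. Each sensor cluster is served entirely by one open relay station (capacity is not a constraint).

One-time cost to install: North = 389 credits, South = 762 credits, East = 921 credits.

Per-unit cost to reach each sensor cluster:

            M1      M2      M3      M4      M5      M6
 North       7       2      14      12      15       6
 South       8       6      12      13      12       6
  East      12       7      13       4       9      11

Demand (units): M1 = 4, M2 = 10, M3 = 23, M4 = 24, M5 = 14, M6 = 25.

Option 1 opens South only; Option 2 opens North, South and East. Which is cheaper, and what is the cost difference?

Option 1 is cheaper by 1008.

Option 1: {South}: M1→South 8·4=32, M2→South 6·10=60, M3→South 12·23=276, M4→South 13·24=312, M5→South 12·14=168, M6→South 6·25=150. Service 998; fixed 762; total 1760.
Option 2: {North, South, East}: M1→North 7·4=28, M2→North 2·10=20, M3→South 12·23=276, M4→East 4·24=96, M5→East 9·14=126, M6→North 6·25=150. Service 696; fixed 2072; total 2768.
Difference: |1760 − 2768| = 1008.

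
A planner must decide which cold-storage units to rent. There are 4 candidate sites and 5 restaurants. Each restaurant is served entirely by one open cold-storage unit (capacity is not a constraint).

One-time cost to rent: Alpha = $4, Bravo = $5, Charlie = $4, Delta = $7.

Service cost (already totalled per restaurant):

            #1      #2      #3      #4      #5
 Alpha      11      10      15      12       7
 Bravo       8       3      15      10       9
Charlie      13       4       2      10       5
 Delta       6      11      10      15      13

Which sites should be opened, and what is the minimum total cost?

For any fixed open set, each restaurant goes to its cheapest open site; total = fixed + service.
{Bravo, Charlie}: #1→Bravo 8, #2→Bravo 3, #3→Charlie 2, #4→Bravo 10, #5→Charlie 5. Service 28; fixed 9; total 37.
{Charlie}: #1→Charlie 13, #2→Charlie 4, #3→Charlie 2, #4→Charlie 10, #5→Charlie 5. Service 34; fixed 4; total 38.
{Charlie, Delta}: service 27 + fixed 11 = 38
{Alpha, Bravo, Charlie, Delta}: #1→Delta 6, #2→Bravo 3, #3→Charlie 2, #4→Bravo 10, #5→Charlie 5. Service 26; fixed 20; total 46.
No other subset beats 37.

Open Bravo and Charlie; minimum total cost 37.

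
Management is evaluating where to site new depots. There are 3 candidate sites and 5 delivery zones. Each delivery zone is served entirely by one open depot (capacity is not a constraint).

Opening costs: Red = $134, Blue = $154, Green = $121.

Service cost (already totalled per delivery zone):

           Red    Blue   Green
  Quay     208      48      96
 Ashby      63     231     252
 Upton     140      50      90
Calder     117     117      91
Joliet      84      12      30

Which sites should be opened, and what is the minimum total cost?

For any fixed open set, each delivery zone goes to its cheapest open site; total = fixed + service.
{Red, Blue}: Quay→Blue 48, Ashby→Red 63, Upton→Blue 50, Calder→Red 117, Joliet→Blue 12. Service 290; fixed 288; total 578.
{Blue}: service 458 + fixed 154 = 612
{Red, Green}: Quay→Green 96, Ashby→Red 63, Upton→Green 90, Calder→Green 91, Joliet→Green 30. Service 370; fixed 255; total 625.
{Red, Blue, Green}: service 264 + fixed 409 = 673
(All 7 nonempty subsets were checked; Red and Blue is lowest.)

Open Red and Blue; minimum total cost 578.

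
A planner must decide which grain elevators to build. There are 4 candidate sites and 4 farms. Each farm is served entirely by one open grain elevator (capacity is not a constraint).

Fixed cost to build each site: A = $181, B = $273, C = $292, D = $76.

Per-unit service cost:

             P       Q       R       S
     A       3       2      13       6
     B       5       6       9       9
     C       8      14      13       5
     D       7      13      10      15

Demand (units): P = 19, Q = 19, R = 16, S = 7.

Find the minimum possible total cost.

For any fixed open set, each farm goes to its cheapest open site; total = fixed + service.
{A}: P→A 3·19=57, Q→A 2·19=38, R→A 13·16=208, S→A 6·7=42. Service 345; fixed 181; total 526.
{A, D}: P→A 3·19=57, Q→A 2·19=38, R→D 10·16=160, S→A 6·7=42. Service 297; fixed 257; total 554.
{B}: service 416 + fixed 273 = 689
{A, B, C, D}: service 274 + fixed 822 = 1096
No other subset beats 526.

Minimum total cost: 526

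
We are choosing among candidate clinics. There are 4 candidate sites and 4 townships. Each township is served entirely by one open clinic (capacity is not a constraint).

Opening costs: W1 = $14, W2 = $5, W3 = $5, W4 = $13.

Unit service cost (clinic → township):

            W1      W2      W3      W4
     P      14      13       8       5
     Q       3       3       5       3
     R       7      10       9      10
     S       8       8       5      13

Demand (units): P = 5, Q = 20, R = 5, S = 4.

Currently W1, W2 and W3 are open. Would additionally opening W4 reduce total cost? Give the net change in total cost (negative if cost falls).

Yes — net change −2 (cost falls by 2).

Current service cost with {W1, W2, W3}: 155.
Adding W4: each township re-picks its cheapest; new service cost 140, saving 15.
Extra fixed cost: 13. Net change = 13 − 15 = -2.
(Totals: 179 → 177.)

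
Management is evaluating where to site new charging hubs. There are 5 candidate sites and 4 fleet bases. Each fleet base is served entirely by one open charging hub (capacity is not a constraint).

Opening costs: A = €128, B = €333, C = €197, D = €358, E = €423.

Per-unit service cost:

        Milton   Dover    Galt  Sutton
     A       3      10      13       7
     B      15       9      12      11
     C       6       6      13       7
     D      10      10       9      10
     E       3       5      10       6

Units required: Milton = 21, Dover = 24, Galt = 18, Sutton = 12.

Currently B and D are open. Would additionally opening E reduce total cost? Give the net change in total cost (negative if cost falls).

Current service cost with {B, D}: 708.
Adding E: each fleet base re-picks its cheapest; new service cost 417, saving 291.
Extra fixed cost: 423. Net change = 423 − 291 = 132.
(Totals: 1399 → 1531.)

No — net change +132 (cost rises by 132).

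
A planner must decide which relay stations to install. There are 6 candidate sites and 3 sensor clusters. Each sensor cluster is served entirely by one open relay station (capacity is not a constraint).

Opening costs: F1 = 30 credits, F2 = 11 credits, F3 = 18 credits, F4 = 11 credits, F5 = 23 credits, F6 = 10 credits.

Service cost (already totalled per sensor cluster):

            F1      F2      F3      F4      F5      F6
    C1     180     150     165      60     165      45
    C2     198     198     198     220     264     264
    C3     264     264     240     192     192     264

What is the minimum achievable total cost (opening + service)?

Minimum total cost: 467

For any fixed open set, each sensor cluster goes to its cheapest open site; total = fixed + service.
{F2, F4, F6}: C1→F6 45, C2→F2 198, C3→F4 192. Service 435; fixed 32; total 467.
{F2, F4}: service 450 + fixed 22 = 472
{F3, F4, F6}: C1→F6 45, C2→F3 198, C3→F4 192. Service 435; fixed 39; total 474.
{F1, F2, F3, F4, F5, F6}: service 435 + fixed 103 = 538
No other subset beats 467.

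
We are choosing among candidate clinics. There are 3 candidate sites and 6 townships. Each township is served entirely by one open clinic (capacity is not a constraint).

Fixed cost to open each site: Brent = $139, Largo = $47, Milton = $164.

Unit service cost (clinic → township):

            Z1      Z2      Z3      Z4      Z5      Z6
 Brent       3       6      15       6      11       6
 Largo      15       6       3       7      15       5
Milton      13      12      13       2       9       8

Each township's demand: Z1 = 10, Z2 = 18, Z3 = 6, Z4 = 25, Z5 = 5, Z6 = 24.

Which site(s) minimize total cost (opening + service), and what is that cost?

For any fixed open set, each township goes to its cheapest open site; total = fixed + service.
{Brent, Largo}: Z1→Brent 3·10=30, Z2→Brent 6·18=108, Z3→Largo 3·6=18, Z4→Brent 6·25=150, Z5→Brent 11·5=55, Z6→Largo 5·24=120. Service 481; fixed 186; total 667.
{Largo, Milton}: service 471 + fixed 211 = 682
{Largo}: Z1→Largo 15·10=150, Z2→Largo 6·18=108, Z3→Largo 3·6=18, Z4→Largo 7·25=175, Z5→Largo 15·5=75, Z6→Largo 5·24=120. Service 646; fixed 47; total 693.
{Brent, Largo, Milton}: Z1→Brent 3·10=30, Z2→Brent 6·18=108, Z3→Largo 3·6=18, Z4→Milton 2·25=50, Z5→Milton 9·5=45, Z6→Largo 5·24=120. Service 371; fixed 350; total 721.
No other subset beats 667.

Open Brent and Largo; minimum total cost 667.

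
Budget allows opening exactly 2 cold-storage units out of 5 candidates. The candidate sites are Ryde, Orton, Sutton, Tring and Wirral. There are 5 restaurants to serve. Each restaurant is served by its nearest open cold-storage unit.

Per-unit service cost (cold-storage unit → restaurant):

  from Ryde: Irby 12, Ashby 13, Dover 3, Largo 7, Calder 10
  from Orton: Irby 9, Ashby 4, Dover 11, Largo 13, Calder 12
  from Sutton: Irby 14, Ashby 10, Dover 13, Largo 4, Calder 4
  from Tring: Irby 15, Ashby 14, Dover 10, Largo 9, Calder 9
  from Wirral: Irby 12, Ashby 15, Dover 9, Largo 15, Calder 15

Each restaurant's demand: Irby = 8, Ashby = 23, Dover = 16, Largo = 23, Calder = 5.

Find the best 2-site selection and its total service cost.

Choose Ryde and Orton; total service cost 423.

With exactly 2 open, each restaurant uses its cheapest among the chosen.
{Ryde, Orton}: Irby→Orton 9·8=72, Ashby→Orton 4·23=92, Dover→Ryde 3·16=48, Largo→Ryde 7·23=161, Calder→Ryde 10·5=50. Service cost 423.
{Orton, Sutton}: service cost 452
{Ryde, Sutton}: service cost 486
Among all 10 size-2 choices, {Ryde, Orton} is lowest.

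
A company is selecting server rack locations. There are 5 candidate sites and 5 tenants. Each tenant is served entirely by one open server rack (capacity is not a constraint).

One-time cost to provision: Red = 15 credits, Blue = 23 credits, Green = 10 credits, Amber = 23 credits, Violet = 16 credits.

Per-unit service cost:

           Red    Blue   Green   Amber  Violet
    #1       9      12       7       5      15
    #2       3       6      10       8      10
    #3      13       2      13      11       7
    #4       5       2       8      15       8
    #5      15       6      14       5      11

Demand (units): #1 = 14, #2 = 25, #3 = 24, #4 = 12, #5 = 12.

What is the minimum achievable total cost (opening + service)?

Minimum total cost: 338

For any fixed open set, each tenant goes to its cheapest open site; total = fixed + service.
{Red, Blue, Amber}: #1→Amber 5·14=70, #2→Red 3·25=75, #3→Blue 2·24=48, #4→Blue 2·12=24, #5→Amber 5·12=60. Service 277; fixed 61; total 338.
{Red, Blue, Green, Amber}: #1→Amber 5·14=70, #2→Red 3·25=75, #3→Blue 2·24=48, #4→Blue 2·12=24, #5→Amber 5·12=60. Service 277; fixed 71; total 348.
{Red, Blue, Amber, Violet}: service 277 + fixed 77 = 354
{Red, Blue, Green, Amber, Violet}: #1→Amber 5·14=70, #2→Red 3·25=75, #3→Blue 2·24=48, #4→Blue 2·12=24, #5→Amber 5·12=60. Service 277; fixed 87; total 364.
No other subset beats 338.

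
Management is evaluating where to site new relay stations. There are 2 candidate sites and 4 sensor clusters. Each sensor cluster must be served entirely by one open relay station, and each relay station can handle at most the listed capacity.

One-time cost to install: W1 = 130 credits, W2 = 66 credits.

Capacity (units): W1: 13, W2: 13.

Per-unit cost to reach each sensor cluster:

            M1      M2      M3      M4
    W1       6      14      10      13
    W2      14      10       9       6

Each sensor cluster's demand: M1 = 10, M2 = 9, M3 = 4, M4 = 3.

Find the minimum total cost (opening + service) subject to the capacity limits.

Minimum total cost: 421

Open {W1, W2}: M1→W1 6·10=60, M2→W2 10·9=90, M3→W2 9·4=36, M4→W1 13·3=39.
Loads: W1 carries 13/13, W2 carries 13/13. Service 225; fixed 196; total 421.
Next best feasible plan costs 520.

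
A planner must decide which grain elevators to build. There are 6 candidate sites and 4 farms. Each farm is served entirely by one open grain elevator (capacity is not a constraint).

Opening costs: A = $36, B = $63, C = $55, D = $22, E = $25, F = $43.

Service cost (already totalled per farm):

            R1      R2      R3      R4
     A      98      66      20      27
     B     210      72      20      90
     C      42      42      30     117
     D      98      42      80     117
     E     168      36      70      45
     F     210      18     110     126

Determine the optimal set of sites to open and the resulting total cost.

For any fixed open set, each farm goes to its cheapest open site; total = fixed + service.
{A, C}: R1→C 42, R2→C 42, R3→A 20, R4→A 27. Service 131; fixed 91; total 222.
{C, E}: service 153 + fixed 80 = 233
{A, C, E}: service 125 + fixed 116 = 241
{A, B, C, D, E, F}: service 107 + fixed 244 = 351
No other subset beats 222.

Open A and C; minimum total cost 222.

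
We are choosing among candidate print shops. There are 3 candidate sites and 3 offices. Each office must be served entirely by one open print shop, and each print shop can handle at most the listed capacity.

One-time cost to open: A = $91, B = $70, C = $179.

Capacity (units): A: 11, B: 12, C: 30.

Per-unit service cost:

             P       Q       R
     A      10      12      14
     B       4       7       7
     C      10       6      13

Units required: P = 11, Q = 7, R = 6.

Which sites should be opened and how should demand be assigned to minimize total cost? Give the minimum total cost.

Minimum total cost: 409

Open {C}: P→C 10·11=110, Q→C 6·7=42, R→C 13·6=78.
Loads: C carries 24/30. Service 230; fixed 179; total 409.
Next best feasible plan costs 413.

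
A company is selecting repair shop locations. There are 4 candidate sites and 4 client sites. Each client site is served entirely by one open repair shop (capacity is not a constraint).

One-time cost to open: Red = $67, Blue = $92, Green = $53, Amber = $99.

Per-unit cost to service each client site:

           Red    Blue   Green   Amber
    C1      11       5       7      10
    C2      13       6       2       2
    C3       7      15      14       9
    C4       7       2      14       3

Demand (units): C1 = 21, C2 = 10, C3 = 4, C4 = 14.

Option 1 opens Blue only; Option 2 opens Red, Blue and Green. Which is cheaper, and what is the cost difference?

Option 1: {Blue}: C1→Blue 5·21=105, C2→Blue 6·10=60, C3→Blue 15·4=60, C4→Blue 2·14=28. Service 253; fixed 92; total 345.
Option 2: {Red, Blue, Green}: C1→Blue 5·21=105, C2→Green 2·10=20, C3→Red 7·4=28, C4→Blue 2·14=28. Service 181; fixed 212; total 393.
Difference: |345 − 393| = 48.

Option 1 is cheaper by 48.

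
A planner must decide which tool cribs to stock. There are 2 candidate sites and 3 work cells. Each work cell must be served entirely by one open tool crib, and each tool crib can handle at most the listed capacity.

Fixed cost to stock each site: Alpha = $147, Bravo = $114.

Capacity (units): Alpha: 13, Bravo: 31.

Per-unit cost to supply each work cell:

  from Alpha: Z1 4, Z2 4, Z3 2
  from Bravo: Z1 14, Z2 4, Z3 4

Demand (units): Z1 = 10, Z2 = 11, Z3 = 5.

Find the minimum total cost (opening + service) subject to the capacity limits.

Minimum total cost: 318

Open {Bravo}: Z1→Bravo 14·10=140, Z2→Bravo 4·11=44, Z3→Bravo 4·5=20.
Loads: Bravo carries 26/31. Service 204; fixed 114; total 318.
Next best feasible plan costs 365.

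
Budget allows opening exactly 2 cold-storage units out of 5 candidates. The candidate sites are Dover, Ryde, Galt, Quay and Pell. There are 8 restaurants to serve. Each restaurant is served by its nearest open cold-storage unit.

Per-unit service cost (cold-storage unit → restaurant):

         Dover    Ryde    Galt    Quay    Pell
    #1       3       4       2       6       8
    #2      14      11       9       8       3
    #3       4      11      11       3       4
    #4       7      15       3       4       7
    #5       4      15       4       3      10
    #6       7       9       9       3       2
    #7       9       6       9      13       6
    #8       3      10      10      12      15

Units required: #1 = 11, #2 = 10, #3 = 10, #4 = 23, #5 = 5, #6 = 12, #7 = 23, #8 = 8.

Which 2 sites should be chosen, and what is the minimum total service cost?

Choose Galt and Pell; total service cost 423.

With exactly 2 open, each restaurant uses its cheapest among the chosen.
{Galt, Pell}: #1→Galt 2·11=22, #2→Pell 3·10=30, #3→Pell 4·10=40, #4→Galt 3·23=69, #5→Galt 4·5=20, #6→Pell 2·12=24, #7→Pell 6·23=138, #8→Galt 10·8=80. Service cost 423.
{Dover, Pell}: service cost 470
{Quay, Pell}: service cost 491
Among all 10 size-2 choices, {Galt, Pell} is lowest.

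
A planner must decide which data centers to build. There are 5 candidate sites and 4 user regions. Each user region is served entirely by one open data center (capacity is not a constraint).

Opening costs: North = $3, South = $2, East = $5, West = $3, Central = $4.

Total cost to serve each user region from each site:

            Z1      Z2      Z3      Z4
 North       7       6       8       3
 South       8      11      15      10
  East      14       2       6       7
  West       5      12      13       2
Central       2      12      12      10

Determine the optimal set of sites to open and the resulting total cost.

For any fixed open set, each user region goes to its cheapest open site; total = fixed + service.
{East, West}: Z1→West 5, Z2→East 2, Z3→East 6, Z4→West 2. Service 15; fixed 8; total 23.
{East, West, Central}: Z1→Central 2, Z2→East 2, Z3→East 6, Z4→West 2. Service 12; fixed 12; total 24.
{North, East, Central}: Z1→Central 2, Z2→East 2, Z3→East 6, Z4→North 3. Service 13; fixed 12; total 25.
{North, South, East, West, Central}: Z1→Central 2, Z2→East 2, Z3→East 6, Z4→West 2. Service 12; fixed 17; total 29.
No other subset beats 23.

Open East and West; minimum total cost 23.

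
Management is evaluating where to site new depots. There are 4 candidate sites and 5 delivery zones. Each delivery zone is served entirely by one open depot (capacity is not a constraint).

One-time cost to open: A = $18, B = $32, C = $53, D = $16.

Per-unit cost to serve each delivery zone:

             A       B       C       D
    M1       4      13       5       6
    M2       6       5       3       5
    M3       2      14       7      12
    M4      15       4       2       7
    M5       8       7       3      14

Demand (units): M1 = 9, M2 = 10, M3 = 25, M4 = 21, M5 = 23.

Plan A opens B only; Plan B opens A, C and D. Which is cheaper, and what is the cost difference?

Plan B is cheaper by 480.

Plan A: {B}: M1→B 13·9=117, M2→B 5·10=50, M3→B 14·25=350, M4→B 4·21=84, M5→B 7·23=161. Service 762; fixed 32; total 794.
Plan B: {A, C, D}: M1→A 4·9=36, M2→C 3·10=30, M3→A 2·25=50, M4→C 2·21=42, M5→C 3·23=69. Service 227; fixed 87; total 314.
Difference: |794 − 314| = 480.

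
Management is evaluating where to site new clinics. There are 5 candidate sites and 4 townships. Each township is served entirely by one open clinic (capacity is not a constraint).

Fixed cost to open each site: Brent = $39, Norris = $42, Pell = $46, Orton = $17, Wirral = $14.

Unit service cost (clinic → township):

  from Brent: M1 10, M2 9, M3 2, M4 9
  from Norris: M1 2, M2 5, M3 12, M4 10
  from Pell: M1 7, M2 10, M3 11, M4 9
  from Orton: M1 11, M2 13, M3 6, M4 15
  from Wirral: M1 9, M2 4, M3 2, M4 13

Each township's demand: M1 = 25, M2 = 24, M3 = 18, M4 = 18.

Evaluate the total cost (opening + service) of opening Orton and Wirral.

Each township is assigned to its cheapest site among the open ones.
{Orton, Wirral}: M1→Wirral 9·25=225, M2→Wirral 4·24=96, M3→Wirral 2·18=36, M4→Wirral 13·18=234. Service 591; fixed 31; total 622.

Total cost: 622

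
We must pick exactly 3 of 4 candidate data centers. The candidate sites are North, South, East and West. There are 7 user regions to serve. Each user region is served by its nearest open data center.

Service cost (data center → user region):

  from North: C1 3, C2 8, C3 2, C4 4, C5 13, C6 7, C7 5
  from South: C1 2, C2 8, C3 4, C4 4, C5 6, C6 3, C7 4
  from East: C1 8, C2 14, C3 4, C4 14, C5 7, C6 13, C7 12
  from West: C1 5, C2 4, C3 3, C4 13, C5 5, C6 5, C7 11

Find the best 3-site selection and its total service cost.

Choose North, South and West; total service cost 24.

With exactly 3 open, each user region uses its cheapest among the chosen.
{North, South, West}: C1→South 2, C2→West 4, C3→North 2, C4→North 4, C5→West 5, C6→South 3, C7→South 4. Service cost 24.
{South, East, West}: service cost 25
{North, East, West}: service cost 28
Among all 4 size-3 choices, {North, South, West} is lowest.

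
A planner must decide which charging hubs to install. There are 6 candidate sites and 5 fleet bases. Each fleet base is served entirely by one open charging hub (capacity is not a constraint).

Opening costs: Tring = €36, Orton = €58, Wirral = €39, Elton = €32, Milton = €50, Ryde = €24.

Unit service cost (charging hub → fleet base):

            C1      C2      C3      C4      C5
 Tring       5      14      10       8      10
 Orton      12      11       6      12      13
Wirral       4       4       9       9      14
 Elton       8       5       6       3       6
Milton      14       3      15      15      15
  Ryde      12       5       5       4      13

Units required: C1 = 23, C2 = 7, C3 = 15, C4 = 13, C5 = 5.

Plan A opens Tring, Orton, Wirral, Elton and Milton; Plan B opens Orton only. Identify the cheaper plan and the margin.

Plan A is cheaper by 235.

Plan A: {Tring, Orton, Wirral, Elton, Milton}: C1→Wirral 4·23=92, C2→Milton 3·7=21, C3→Orton 6·15=90, C4→Elton 3·13=39, C5→Elton 6·5=30. Service 272; fixed 215; total 487.
Plan B: {Orton}: C1→Orton 12·23=276, C2→Orton 11·7=77, C3→Orton 6·15=90, C4→Orton 12·13=156, C5→Orton 13·5=65. Service 664; fixed 58; total 722.
Difference: |487 − 722| = 235.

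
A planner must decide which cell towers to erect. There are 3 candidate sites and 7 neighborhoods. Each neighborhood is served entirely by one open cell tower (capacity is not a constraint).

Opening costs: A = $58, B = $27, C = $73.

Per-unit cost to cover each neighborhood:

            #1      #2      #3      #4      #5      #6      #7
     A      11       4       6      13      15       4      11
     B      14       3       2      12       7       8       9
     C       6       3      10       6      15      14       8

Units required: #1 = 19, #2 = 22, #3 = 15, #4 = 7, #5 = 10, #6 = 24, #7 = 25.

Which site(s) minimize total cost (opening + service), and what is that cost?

Open A, B and C; minimum total cost 776.

For any fixed open set, each neighborhood goes to its cheapest open site; total = fixed + service.
{A, B, C}: #1→C 6·19=114, #2→B 3·22=66, #3→B 2·15=30, #4→C 6·7=42, #5→B 7·10=70, #6→A 4·24=96, #7→C 8·25=200. Service 618; fixed 158; total 776.
{B, C}: service 714 + fixed 100 = 814
{A, B}: #1→A 11·19=209, #2→B 3·22=66, #3→B 2·15=30, #4→B 12·7=84, #5→B 7·10=70, #6→A 4·24=96, #7→B 9·25=225. Service 780; fixed 85; total 865.
{B}: #1→B 14·19=266, #2→B 3·22=66, #3→B 2·15=30, #4→B 12·7=84, #5→B 7·10=70, #6→B 8·24=192, #7→B 9·25=225. Service 933; fixed 27; total 960.
No other subset beats 776.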